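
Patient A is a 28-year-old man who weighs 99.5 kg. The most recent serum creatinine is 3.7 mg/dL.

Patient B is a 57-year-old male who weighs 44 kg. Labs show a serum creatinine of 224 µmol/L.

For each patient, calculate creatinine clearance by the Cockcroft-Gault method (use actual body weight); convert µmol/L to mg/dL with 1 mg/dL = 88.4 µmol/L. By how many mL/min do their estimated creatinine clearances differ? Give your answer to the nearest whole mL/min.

22 mL/min

Patient A: CrCl = (140 − 28) × 99.5 / (72 × 3.7) = 11144.0 / 266.40 ≈ 41.8 mL/min
Patient B: SCr = 224 / 88.4 = 2.534 mg/dL
Patient B: CrCl = (140 − 57) × 44 / (72 × 2.534) = 3652.0 / 182.45 ≈ 20.0 mL/min
|41.8 − 20.0| = 21.8 mL/min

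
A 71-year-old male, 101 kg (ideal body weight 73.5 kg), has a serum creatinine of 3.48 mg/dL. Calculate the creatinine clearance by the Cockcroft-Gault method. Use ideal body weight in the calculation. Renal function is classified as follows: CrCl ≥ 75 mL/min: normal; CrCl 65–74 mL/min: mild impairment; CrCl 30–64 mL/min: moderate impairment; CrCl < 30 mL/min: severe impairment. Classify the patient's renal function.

severe impairment

CrCl = (140 − 71) × 73.5 / (72 × 3.48) = 5071.5 / 250.56 ≈ 20.2 mL/min
20 mL/min falls in the 'severe impairment' range.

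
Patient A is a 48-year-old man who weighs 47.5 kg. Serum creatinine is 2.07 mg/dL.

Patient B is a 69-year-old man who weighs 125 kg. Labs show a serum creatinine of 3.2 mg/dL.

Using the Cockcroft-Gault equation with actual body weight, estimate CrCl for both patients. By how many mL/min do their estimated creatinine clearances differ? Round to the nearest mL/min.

Patient A: CrCl = (140 − 48) × 47.5 / (72 × 2.07) = 4370.0 / 149.04 ≈ 29.3 mL/min
Patient B: CrCl = (140 − 69) × 125 / (72 × 3.2) = 8875.0 / 230.40 ≈ 38.5 mL/min
|29.3 − 38.5| = 9.2 mL/min

9 mL/min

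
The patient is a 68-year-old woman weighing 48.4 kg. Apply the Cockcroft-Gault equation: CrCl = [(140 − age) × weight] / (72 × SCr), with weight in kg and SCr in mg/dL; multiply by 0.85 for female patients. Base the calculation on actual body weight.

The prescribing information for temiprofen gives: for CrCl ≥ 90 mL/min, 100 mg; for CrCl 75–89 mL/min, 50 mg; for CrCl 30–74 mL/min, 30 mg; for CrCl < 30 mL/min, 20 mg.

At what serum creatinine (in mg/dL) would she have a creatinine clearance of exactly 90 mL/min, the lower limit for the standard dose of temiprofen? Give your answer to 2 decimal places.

0.46 mg/dL

Standard dose requires CrCl ≥ 90 mL/min.
Set (140 − 68) × 48.4 × 0.85 / (72 × SCr) = 90
SCr = (140 − 68) × 48.4 × 0.85 / (72 × 90) = 0.457 mg/dL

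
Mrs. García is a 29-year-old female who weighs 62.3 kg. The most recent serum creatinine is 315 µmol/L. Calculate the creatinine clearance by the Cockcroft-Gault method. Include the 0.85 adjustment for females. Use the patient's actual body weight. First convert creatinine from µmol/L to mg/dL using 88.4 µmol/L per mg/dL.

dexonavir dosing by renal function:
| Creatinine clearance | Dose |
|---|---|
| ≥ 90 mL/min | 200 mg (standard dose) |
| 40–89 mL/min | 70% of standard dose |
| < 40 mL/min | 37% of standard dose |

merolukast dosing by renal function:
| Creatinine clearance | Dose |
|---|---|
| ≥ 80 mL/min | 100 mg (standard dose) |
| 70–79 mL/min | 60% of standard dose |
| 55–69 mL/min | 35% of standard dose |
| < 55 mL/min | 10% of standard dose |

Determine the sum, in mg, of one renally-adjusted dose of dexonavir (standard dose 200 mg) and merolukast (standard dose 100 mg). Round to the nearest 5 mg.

SCr = 315 / 88.4 = 3.563 mg/dL
CrCl = (140 − 29) × 62.3 / (72 × 3.563) × 0.85 = 6915.3 / 256.54 × 0.85 ≈ 22.9 mL/min
CrCl ≈ 23 mL/min.
dexonavir: < 40 mL/min → 37% of 200 mg = 74 mg.
merolukast: < 55 mL/min → 10% of 100 mg = 10 mg.
Total = 74 + 10 = 84 mg.

85 mg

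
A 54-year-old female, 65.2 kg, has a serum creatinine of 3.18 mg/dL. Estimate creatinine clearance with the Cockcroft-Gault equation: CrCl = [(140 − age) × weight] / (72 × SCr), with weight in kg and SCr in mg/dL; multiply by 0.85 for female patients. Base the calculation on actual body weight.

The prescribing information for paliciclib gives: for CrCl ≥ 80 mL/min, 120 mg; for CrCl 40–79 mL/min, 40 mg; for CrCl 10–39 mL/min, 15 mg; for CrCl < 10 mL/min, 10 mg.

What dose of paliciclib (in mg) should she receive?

15 mg

CrCl = (140 − 54) × 65.2 / (72 × 3.18) × 0.85 = 5607.2 / 228.96 × 0.85 ≈ 20.8 mL/min
CrCl ≈ 21 mL/min → bracket 10–39 mL/min.
Dose for this bracket: 15 mg.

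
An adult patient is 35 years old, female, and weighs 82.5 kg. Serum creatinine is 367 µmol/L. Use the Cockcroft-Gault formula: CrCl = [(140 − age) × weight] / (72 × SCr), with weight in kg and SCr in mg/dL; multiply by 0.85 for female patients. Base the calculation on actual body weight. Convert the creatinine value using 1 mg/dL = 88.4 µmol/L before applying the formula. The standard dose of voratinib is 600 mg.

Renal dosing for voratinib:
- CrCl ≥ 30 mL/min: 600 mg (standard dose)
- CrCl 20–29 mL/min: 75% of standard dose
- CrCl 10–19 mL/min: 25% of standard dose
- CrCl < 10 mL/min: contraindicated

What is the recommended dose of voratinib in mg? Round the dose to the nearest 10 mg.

SCr = 367 / 88.4 = 4.152 mg/dL
CrCl = (140 − 35) × 82.5 / (72 × 4.152) × 0.85 = 8662.5 / 298.94 × 0.85 ≈ 24.6 mL/min
CrCl ≈ 25 mL/min → bracket 20–29 mL/min.
75% of 600 mg = 450 mg

450 mg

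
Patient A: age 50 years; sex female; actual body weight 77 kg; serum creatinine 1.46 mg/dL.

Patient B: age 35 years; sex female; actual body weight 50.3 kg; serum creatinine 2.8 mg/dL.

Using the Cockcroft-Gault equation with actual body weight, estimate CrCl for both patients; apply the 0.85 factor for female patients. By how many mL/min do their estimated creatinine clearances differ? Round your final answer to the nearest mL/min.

34 mL/min

Patient A: CrCl = (140 − 50) × 77 / (72 × 1.46) × 0.85 = 6930.0 / 105.12 × 0.85 ≈ 56.0 mL/min
Patient B: CrCl = (140 − 35) × 50.3 / (72 × 2.8) × 0.85 = 5281.5 / 201.60 × 0.85 ≈ 22.3 mL/min
|56.0 − 22.3| = 33.7 mL/min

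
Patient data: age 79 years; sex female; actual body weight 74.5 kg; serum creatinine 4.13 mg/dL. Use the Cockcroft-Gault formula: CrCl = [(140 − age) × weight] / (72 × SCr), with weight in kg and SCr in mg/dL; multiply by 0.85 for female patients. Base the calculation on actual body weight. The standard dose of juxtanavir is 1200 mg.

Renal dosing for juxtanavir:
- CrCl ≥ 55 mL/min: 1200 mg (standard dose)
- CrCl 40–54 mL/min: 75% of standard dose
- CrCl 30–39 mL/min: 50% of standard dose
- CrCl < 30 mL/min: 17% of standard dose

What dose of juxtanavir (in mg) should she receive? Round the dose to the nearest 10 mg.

200 mg

CrCl = (140 − 79) × 74.5 / (72 × 4.13) × 0.85 = 4544.5 / 297.36 × 0.85 ≈ 13.0 mL/min
CrCl ≈ 13 mL/min → bracket < 30 mL/min.
17% of 1200 mg = 204 mg → 200 mg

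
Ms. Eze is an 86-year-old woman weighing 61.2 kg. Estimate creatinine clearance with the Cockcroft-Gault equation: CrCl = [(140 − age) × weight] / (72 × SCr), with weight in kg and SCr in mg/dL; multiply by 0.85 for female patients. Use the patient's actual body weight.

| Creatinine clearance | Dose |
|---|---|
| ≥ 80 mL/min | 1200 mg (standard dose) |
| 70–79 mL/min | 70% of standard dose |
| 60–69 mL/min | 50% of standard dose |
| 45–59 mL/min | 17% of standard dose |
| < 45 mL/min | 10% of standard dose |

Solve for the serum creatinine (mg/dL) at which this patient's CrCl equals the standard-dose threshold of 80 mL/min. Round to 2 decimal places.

0.49 mg/dL

Standard dose requires CrCl ≥ 80 mL/min.
Set (140 − 86) × 61.2 × 0.85 / (72 × SCr) = 80
SCr = (140 − 86) × 61.2 × 0.85 / (72 × 80) = 0.488 mg/dL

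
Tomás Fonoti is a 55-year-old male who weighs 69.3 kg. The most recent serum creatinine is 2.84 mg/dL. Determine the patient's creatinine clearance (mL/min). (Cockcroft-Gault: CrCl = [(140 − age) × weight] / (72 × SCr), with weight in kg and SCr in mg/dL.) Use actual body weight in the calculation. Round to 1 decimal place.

CrCl = (140 − 55) × 69.3 / (72 × 2.84) = 5890.5 / 204.48 ≈ 28.8 mL/min

28.8 mL/min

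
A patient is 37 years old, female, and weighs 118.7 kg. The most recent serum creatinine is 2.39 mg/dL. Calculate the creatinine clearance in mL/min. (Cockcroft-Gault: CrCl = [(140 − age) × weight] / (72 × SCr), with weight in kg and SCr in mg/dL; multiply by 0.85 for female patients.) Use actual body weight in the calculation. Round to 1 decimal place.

60.4 mL/min

CrCl = (140 − 37) × 118.7 / (72 × 2.39) × 0.85 = 12226.1 / 172.08 × 0.85 ≈ 60.4 mL/min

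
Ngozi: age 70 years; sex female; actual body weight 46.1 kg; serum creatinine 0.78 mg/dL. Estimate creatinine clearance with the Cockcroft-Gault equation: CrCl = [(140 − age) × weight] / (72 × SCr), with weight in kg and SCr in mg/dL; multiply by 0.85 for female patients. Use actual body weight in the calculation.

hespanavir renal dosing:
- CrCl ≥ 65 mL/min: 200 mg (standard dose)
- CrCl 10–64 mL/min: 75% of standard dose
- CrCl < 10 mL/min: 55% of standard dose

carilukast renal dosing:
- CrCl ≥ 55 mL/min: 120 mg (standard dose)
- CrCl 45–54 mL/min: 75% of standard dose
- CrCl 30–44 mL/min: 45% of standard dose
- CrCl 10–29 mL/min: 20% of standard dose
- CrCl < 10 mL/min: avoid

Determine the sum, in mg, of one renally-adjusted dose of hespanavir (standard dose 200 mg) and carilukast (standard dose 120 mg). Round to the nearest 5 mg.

240 mg

CrCl = (140 − 70) × 46.1 / (72 × 0.78) × 0.85 = 3227.0 / 56.16 × 0.85 ≈ 48.8 mL/min
CrCl ≈ 49 mL/min.
hespanavir: 10–64 mL/min → 75% of 200 mg = 150 mg.
carilukast: 45–54 mL/min → 75% of 120 mg = 90 mg.
Total = 150 + 90 = 240 mg.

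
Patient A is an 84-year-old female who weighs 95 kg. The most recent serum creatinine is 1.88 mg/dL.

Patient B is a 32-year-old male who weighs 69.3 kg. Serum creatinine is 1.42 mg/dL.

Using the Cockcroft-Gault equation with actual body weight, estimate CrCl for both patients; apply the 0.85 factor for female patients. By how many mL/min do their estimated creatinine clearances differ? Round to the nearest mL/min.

40 mL/min

Patient A: CrCl = (140 − 84) × 95 / (72 × 1.88) × 0.85 = 5320.0 / 135.36 × 0.85 ≈ 33.4 mL/min
Patient B: CrCl = (140 − 32) × 69.3 / (72 × 1.42) = 7484.4 / 102.24 ≈ 73.2 mL/min
|33.4 − 73.2| = 39.8 mL/min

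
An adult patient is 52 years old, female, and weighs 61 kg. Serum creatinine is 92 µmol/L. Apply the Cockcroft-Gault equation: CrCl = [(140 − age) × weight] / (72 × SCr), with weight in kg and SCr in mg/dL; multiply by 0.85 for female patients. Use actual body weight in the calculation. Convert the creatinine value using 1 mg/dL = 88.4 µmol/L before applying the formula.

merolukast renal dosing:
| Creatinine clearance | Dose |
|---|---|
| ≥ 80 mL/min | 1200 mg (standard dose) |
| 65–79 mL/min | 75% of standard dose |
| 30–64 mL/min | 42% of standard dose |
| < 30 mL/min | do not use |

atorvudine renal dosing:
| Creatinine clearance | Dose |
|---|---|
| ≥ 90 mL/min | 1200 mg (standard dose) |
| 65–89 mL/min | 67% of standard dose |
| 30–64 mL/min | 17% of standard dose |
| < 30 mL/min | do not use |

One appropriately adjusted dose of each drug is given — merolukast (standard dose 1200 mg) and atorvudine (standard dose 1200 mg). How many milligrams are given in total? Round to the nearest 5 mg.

710 mg

SCr = 92 / 88.4 = 1.041 mg/dL
CrCl = (140 − 52) × 61 / (72 × 1.041) × 0.85 = 5368.0 / 74.95 × 0.85 ≈ 60.9 mL/min
CrCl ≈ 61 mL/min.
merolukast: 30–64 mL/min → 42% of 1200 mg = 504 mg.
atorvudine: 30–64 mL/min → 17% of 1200 mg = 204 mg.
Total = 504 + 204 = 708 mg.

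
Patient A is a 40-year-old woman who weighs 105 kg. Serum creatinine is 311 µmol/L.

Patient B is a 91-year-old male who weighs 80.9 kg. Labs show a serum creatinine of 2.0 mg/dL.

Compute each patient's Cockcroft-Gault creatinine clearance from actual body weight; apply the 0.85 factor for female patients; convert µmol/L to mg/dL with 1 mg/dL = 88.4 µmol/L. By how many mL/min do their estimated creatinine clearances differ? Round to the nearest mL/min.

8 mL/min

Patient A: SCr = 311 / 88.4 = 3.518 mg/dL
Patient A: CrCl = (140 − 40) × 105 / (72 × 3.518) × 0.85 = 10500.0 / 253.30 × 0.85 ≈ 35.2 mL/min
Patient B: CrCl = (140 − 91) × 80.9 / (72 × 2) = 3964.1 / 144.00 ≈ 27.5 mL/min
|35.2 − 27.5| = 7.7 mL/min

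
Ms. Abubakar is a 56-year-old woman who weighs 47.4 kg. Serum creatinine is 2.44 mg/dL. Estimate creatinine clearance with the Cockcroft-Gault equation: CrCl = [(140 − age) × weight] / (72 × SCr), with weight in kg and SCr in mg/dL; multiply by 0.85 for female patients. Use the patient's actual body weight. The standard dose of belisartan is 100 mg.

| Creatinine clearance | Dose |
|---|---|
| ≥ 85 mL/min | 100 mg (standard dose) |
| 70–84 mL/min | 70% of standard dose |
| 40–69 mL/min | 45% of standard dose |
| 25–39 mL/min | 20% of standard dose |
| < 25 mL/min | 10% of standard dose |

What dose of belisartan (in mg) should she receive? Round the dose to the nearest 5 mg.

CrCl = (140 − 56) × 47.4 / (72 × 2.44) × 0.85 = 3981.6 / 175.68 × 0.85 ≈ 19.3 mL/min
CrCl ≈ 19 mL/min → bracket < 25 mL/min.
10% of 100 mg = 10 mg

10 mg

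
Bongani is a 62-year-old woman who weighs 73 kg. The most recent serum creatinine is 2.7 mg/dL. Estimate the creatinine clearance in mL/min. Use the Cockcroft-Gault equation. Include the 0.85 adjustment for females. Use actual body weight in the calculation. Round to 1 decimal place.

CrCl = (140 − 62) × 73 / (72 × 2.7) × 0.85 = 5694.0 / 194.40 × 0.85 ≈ 24.9 mL/min

24.9 mL/min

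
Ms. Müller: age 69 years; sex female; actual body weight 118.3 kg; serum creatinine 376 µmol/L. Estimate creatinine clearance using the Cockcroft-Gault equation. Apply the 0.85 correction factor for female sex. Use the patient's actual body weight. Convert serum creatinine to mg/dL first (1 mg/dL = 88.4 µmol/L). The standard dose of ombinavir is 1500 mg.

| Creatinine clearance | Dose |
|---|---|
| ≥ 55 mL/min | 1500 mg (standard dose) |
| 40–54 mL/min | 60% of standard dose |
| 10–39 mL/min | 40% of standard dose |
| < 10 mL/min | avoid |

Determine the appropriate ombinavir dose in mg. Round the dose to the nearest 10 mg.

600 mg

SCr = 376 / 88.4 = 4.253 mg/dL
CrCl = (140 − 69) × 118.3 / (72 × 4.253) × 0.85 = 8399.3 / 306.22 × 0.85 ≈ 23.3 mL/min
CrCl ≈ 23 mL/min → bracket 10–39 mL/min.
40% of 1500 mg = 600 mg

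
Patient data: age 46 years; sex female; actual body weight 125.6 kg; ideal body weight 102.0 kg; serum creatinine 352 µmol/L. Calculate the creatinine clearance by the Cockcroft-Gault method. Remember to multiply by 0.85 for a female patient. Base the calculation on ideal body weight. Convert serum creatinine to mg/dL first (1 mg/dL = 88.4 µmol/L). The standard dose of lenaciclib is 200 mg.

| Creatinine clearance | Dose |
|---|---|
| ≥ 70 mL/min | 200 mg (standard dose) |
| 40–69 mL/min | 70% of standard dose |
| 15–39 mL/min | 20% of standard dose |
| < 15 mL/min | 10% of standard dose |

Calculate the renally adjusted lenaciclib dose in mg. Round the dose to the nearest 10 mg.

40 mg

SCr = 352 / 88.4 = 3.982 mg/dL
CrCl = (140 − 46) × 102 / (72 × 3.982) × 0.85 = 9588.0 / 286.70 × 0.85 ≈ 28.4 mL/min
CrCl ≈ 28 mL/min → bracket 15–39 mL/min.
20% of 200 mg = 40 mg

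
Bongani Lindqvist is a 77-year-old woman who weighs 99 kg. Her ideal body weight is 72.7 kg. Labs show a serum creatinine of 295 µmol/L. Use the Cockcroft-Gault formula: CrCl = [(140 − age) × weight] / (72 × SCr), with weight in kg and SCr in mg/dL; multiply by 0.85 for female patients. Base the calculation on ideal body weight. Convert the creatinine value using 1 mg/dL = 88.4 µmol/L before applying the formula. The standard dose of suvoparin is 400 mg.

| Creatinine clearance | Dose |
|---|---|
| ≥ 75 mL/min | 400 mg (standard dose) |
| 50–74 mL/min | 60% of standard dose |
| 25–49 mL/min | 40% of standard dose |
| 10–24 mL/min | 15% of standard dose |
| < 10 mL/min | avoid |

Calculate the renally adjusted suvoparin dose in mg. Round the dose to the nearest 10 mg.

60 mg

SCr = 295 / 88.4 = 3.337 mg/dL
CrCl = (140 − 77) × 72.7 / (72 × 3.337) × 0.85 = 4580.1 / 240.26 × 0.85 ≈ 16.2 mL/min
CrCl ≈ 16 mL/min → bracket 10–24 mL/min.
15% of 400 mg = 60 mg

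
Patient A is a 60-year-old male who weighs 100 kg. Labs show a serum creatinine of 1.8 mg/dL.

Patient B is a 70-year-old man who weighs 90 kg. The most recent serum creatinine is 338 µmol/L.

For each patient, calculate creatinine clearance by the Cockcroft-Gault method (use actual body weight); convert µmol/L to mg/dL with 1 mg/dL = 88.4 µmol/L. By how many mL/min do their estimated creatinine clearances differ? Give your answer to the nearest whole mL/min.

Patient A: CrCl = (140 − 60) × 100 / (72 × 1.8) = 8000.0 / 129.60 ≈ 61.7 mL/min
Patient B: SCr = 338 / 88.4 = 3.824 mg/dL
Patient B: CrCl = (140 − 70) × 90 / (72 × 3.824) = 6300.0 / 275.33 ≈ 22.9 mL/min
|61.7 − 22.9| = 38.8 mL/min

39 mL/min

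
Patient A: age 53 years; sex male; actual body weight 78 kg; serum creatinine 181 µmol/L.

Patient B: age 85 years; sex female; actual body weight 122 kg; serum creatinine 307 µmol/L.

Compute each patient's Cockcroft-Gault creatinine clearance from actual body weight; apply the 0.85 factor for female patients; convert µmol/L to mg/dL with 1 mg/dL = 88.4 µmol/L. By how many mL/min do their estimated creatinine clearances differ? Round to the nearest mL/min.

23 mL/min

Patient A: SCr = 181 / 88.4 = 2.048 mg/dL
Patient A: CrCl = (140 − 53) × 78 / (72 × 2.048) = 6786.0 / 147.46 ≈ 46.0 mL/min
Patient B: SCr = 307 / 88.4 = 3.473 mg/dL
Patient B: CrCl = (140 − 85) × 122 / (72 × 3.473) × 0.85 = 6710.0 / 250.06 × 0.85 ≈ 22.8 mL/min
|46.0 − 22.8| = 23.2 mL/min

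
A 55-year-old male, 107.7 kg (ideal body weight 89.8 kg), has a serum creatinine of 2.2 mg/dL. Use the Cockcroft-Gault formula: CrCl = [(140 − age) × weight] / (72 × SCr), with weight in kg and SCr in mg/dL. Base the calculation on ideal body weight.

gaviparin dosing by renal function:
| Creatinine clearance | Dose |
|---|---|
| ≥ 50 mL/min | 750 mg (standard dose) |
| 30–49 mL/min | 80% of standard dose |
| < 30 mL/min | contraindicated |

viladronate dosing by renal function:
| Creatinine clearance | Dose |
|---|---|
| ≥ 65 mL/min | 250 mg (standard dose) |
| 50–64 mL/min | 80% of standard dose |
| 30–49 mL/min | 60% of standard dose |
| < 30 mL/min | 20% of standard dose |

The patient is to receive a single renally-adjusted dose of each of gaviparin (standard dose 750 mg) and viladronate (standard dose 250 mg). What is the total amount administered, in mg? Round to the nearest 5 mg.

CrCl = (140 − 55) × 89.8 / (72 × 2.2) = 7633.0 / 158.40 ≈ 48.2 mL/min
CrCl ≈ 48 mL/min.
gaviparin: 30–49 mL/min → 80% of 750 mg = 600 mg.
viladronate: 30–49 mL/min → 60% of 250 mg = 150 mg.
Total = 600 + 150 = 750 mg.

750 mg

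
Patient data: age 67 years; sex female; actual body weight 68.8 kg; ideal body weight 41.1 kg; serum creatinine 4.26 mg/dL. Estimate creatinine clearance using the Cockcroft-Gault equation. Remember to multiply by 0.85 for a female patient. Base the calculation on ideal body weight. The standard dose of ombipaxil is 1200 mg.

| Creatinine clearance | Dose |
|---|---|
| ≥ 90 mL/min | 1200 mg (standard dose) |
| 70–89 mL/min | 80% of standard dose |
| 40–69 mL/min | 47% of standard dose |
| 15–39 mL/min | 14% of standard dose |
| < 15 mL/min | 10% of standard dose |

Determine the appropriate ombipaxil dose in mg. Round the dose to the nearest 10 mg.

120 mg

CrCl = (140 − 67) × 41.1 / (72 × 4.26) × 0.85 = 3000.3 / 306.72 × 0.85 ≈ 8.3 mL/min
CrCl ≈ 8 mL/min → bracket < 15 mL/min.
10% of 1200 mg = 120 mg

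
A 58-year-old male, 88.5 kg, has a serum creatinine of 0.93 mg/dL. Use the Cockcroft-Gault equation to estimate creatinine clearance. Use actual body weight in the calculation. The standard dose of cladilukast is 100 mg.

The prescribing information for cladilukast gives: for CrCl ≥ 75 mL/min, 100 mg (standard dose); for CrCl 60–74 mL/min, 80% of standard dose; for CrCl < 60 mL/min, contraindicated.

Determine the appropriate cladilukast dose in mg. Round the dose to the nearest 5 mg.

CrCl = (140 − 58) × 88.5 / (72 × 0.93) = 7257.0 / 66.96 ≈ 108.4 mL/min
CrCl ≈ 108 mL/min → bracket ≥ 75 mL/min.
100% of 100 mg = 100 mg

100 mg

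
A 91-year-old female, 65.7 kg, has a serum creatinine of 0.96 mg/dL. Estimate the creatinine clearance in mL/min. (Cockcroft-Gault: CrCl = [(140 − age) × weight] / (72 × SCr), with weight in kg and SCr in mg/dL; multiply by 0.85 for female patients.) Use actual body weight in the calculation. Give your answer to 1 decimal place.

CrCl = (140 − 91) × 65.7 / (72 × 0.96) × 0.85 = 3219.3 / 69.12 × 0.85 ≈ 39.6 mL/min

39.6 mL/min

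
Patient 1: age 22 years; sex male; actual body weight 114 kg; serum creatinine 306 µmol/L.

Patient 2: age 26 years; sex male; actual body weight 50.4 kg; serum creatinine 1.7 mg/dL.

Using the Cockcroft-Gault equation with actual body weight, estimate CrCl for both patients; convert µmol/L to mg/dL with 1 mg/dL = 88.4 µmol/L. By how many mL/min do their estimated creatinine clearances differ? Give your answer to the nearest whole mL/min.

Patient 1: SCr = 306 / 88.4 = 3.462 mg/dL
Patient 1: CrCl = (140 − 22) × 114 / (72 × 3.462) = 13452.0 / 249.26 ≈ 54.0 mL/min
Patient 2: CrCl = (140 − 26) × 50.4 / (72 × 1.7) = 5745.6 / 122.40 ≈ 46.9 mL/min
|54.0 − 46.9| = 7.1 mL/min

7 mL/min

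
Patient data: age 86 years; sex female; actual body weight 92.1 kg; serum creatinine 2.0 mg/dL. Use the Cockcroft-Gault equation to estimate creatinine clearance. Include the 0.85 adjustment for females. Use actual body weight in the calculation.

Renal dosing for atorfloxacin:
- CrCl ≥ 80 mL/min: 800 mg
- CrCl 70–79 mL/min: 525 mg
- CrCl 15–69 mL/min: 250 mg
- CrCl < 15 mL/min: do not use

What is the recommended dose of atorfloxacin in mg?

CrCl = (140 − 86) × 92.1 / (72 × 2) × 0.85 = 4973.4 / 144.00 × 0.85 ≈ 29.4 mL/min
CrCl ≈ 29 mL/min → bracket 15–69 mL/min.
Dose for this bracket: 250 mg.

250 mg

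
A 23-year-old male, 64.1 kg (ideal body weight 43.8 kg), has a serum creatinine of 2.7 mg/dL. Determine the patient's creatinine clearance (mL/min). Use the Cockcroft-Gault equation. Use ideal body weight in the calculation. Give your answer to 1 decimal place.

26.4 mL/min

CrCl = (140 − 23) × 43.8 / (72 × 2.7) = 5124.6 / 194.40 ≈ 26.4 mL/min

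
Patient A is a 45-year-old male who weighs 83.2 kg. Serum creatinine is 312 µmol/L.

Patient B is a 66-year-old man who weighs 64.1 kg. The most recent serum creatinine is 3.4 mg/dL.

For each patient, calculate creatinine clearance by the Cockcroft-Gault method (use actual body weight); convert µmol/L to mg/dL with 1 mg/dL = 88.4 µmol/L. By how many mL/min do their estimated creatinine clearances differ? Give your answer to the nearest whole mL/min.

Patient A: SCr = 312 / 88.4 = 3.529 mg/dL
Patient A: CrCl = (140 − 45) × 83.2 / (72 × 3.529) = 7904.0 / 254.09 ≈ 31.1 mL/min
Patient B: CrCl = (140 − 66) × 64.1 / (72 × 3.4) = 4743.4 / 244.80 ≈ 19.4 mL/min
|31.1 − 19.4| = 11.7 mL/min

12 mL/min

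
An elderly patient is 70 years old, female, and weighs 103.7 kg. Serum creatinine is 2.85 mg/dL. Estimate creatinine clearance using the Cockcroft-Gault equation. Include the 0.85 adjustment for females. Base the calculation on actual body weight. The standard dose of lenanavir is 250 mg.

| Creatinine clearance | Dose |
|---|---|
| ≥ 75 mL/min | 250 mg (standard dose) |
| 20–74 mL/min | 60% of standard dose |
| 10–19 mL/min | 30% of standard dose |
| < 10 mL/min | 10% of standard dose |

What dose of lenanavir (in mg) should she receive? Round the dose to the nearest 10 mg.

150 mg

CrCl = (140 − 70) × 103.7 / (72 × 2.85) × 0.85 = 7259.0 / 205.20 × 0.85 ≈ 30.1 mL/min
CrCl ≈ 30 mL/min → bracket 20–74 mL/min.
60% of 250 mg = 150 mg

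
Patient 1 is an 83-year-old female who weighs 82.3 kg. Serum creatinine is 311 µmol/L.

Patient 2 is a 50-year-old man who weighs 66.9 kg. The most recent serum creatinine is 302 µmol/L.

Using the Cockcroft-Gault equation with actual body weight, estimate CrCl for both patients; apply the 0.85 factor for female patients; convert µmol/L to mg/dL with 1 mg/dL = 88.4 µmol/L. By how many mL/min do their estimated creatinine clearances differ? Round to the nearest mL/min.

Patient 1: SCr = 311 / 88.4 = 3.518 mg/dL
Patient 1: CrCl = (140 − 83) × 82.3 / (72 × 3.518) × 0.85 = 4691.1 / 253.30 × 0.85 ≈ 15.7 mL/min
Patient 2: SCr = 302 / 88.4 = 3.416 mg/dL
Patient 2: CrCl = (140 − 50) × 66.9 / (72 × 3.416) = 6021.0 / 245.95 ≈ 24.5 mL/min
|15.7 − 24.5| = 8.8 mL/min

9 mL/min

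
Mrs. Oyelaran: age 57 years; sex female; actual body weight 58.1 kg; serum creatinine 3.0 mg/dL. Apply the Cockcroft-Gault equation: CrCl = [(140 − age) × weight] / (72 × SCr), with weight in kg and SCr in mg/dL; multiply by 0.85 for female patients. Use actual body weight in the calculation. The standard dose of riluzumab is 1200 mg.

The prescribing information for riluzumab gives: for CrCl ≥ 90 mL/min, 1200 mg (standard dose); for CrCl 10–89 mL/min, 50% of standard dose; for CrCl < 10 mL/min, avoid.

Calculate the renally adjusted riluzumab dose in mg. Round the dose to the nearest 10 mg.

CrCl = (140 − 57) × 58.1 / (72 × 3) × 0.85 = 4822.3 / 216.00 × 0.85 ≈ 19.0 mL/min
CrCl ≈ 19 mL/min → bracket 10–89 mL/min.
50% of 1200 mg = 600 mg

600 mg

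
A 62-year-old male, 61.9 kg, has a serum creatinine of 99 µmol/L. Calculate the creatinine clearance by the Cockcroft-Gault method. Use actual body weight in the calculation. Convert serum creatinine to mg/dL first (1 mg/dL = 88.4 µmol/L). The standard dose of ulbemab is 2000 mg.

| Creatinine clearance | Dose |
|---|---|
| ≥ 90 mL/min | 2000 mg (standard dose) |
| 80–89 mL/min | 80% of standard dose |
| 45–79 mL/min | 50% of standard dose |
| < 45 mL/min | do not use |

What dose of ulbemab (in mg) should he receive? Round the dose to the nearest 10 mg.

SCr = 99 / 88.4 = 1.12 mg/dL
CrCl = (140 − 62) × 61.9 / (72 × 1.12) = 4828.2 / 80.64 ≈ 59.9 mL/min
CrCl ≈ 60 mL/min → bracket 45–79 mL/min.
50% of 2000 mg = 1000 mg

1000 mg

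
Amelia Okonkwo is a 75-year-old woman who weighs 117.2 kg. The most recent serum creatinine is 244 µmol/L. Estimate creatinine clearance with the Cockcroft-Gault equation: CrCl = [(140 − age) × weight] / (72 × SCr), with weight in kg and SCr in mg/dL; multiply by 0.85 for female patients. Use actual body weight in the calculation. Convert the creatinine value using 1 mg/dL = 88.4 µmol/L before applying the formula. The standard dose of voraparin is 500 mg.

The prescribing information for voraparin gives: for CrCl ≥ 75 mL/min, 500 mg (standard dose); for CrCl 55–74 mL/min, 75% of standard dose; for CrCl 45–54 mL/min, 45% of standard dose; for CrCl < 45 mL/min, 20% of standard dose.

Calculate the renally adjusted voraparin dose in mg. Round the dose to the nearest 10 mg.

SCr = 244 / 88.4 = 2.76 mg/dL
CrCl = (140 − 75) × 117.2 / (72 × 2.76) × 0.85 = 7618.0 / 198.72 × 0.85 ≈ 32.6 mL/min
CrCl ≈ 33 mL/min → bracket < 45 mL/min.
20% of 500 mg = 100 mg

100 mg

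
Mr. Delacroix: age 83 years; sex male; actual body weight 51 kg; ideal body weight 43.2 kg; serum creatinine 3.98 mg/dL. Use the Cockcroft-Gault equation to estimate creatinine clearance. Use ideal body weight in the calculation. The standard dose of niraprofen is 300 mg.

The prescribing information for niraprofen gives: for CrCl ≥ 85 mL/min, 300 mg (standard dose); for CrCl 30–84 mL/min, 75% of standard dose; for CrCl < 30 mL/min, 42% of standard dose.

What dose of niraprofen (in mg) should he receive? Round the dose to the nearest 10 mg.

130 mg

CrCl = (140 − 83) × 43.2 / (72 × 3.98) = 2462.4 / 286.56 ≈ 8.6 mL/min
CrCl ≈ 9 mL/min → bracket < 30 mL/min.
42% of 300 mg = 126 mg → 130 mg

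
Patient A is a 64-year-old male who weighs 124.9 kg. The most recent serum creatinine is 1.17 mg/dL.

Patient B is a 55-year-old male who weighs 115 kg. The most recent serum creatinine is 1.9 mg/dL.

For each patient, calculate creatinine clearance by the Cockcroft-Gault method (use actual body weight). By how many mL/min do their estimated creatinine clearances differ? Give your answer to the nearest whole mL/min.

Patient A: CrCl = (140 − 64) × 124.9 / (72 × 1.17) = 9492.4 / 84.24 ≈ 112.7 mL/min
Patient B: CrCl = (140 − 55) × 115 / (72 × 1.9) = 9775.0 / 136.80 ≈ 71.5 mL/min
|112.7 − 71.5| = 41.2 mL/min

41 mL/min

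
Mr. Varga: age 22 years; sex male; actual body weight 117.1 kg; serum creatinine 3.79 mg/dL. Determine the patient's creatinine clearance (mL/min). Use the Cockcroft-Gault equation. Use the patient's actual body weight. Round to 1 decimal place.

CrCl = (140 − 22) × 117.1 / (72 × 3.79) = 13817.8 / 272.88 ≈ 50.6 mL/min

50.6 mL/min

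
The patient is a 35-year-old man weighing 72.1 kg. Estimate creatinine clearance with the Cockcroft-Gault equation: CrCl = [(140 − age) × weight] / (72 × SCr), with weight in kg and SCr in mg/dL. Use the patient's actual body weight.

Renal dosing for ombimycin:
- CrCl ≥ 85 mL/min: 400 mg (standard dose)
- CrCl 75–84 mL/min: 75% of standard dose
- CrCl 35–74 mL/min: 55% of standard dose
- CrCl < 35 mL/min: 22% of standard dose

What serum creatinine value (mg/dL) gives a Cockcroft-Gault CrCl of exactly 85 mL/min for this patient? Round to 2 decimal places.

1.24 mg/dL

Standard dose requires CrCl ≥ 85 mL/min.
Set (140 − 35) × 72.1 / (72 × SCr) = 85
SCr = (140 − 35) × 72.1 / (72 × 85) = 1.237 mg/dL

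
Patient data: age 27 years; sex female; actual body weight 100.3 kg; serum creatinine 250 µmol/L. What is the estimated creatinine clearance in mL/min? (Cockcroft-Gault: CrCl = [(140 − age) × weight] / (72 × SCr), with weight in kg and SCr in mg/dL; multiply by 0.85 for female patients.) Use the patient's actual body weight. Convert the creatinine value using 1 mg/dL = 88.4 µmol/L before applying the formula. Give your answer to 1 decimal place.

SCr = 250 / 88.4 = 2.828 mg/dL
CrCl = (140 − 27) × 100.3 / (72 × 2.828) × 0.85 = 11333.9 / 203.62 × 0.85 ≈ 47.3 mL/min

47.3 mL/min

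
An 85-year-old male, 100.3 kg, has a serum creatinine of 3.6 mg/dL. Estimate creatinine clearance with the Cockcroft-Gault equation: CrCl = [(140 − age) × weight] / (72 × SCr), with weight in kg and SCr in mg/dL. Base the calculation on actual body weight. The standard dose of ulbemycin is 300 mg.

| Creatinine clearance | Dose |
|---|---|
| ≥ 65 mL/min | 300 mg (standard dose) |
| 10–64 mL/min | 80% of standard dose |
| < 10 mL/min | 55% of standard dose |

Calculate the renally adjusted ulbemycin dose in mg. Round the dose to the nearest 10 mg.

240 mg

CrCl = (140 − 85) × 100.3 / (72 × 3.6) = 5516.5 / 259.20 ≈ 21.3 mL/min
CrCl ≈ 21 mL/min → bracket 10–64 mL/min.
80% of 300 mg = 240 mg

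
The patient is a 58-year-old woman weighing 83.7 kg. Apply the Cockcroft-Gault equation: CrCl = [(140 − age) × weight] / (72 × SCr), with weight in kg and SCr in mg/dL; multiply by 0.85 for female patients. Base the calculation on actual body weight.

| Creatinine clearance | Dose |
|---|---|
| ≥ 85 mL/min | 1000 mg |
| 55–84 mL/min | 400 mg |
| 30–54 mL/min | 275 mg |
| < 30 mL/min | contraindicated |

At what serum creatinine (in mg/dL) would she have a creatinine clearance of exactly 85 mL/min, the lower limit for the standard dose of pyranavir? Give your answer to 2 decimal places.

Standard dose requires CrCl ≥ 85 mL/min.
Set (140 − 58) × 83.7 × 0.85 / (72 × SCr) = 85
SCr = (140 − 58) × 83.7 × 0.85 / (72 × 85) = 0.953 mg/dL

0.95 mg/dL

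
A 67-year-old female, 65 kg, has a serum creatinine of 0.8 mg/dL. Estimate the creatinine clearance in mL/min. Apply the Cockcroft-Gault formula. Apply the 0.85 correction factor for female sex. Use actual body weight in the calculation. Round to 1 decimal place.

70.0 mL/min

CrCl = (140 − 67) × 65 / (72 × 0.8) × 0.85 = 4745.0 / 57.60 × 0.85 ≈ 70.0 mL/min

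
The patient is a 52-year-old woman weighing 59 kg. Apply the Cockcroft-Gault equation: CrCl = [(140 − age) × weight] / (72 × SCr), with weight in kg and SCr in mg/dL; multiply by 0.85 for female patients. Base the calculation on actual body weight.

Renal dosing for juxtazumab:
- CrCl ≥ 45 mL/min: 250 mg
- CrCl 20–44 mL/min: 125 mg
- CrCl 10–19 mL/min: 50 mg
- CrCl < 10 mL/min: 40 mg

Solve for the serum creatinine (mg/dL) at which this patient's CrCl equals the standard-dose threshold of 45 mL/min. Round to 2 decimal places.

Standard dose requires CrCl ≥ 45 mL/min.
Set (140 − 52) × 59 × 0.85 / (72 × SCr) = 45
SCr = (140 − 52) × 59 × 0.85 / (72 × 45) = 1.362 mg/dL

1.36 mg/dL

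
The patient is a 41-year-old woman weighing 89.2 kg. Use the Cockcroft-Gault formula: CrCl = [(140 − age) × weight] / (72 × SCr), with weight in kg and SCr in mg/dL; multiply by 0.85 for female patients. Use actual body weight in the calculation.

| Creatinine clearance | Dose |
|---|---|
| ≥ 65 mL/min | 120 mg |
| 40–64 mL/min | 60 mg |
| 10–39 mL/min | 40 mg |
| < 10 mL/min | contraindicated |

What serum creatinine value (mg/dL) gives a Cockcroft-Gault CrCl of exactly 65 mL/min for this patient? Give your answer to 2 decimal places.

1.60 mg/dL

Standard dose requires CrCl ≥ 65 mL/min.
Set (140 − 41) × 89.2 × 0.85 / (72 × SCr) = 65
SCr = (140 − 41) × 89.2 × 0.85 / (72 × 65) = 1.604 mg/dL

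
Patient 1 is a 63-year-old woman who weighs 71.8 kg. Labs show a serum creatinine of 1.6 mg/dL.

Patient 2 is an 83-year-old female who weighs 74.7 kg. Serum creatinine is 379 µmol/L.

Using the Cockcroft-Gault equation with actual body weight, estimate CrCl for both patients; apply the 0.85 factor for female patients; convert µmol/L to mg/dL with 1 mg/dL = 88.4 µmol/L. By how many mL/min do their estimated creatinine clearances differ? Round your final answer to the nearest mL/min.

29 mL/min

Patient 1: CrCl = (140 − 63) × 71.8 / (72 × 1.6) × 0.85 = 5528.6 / 115.20 × 0.85 ≈ 40.8 mL/min
Patient 2: SCr = 379 / 88.4 = 4.287 mg/dL
Patient 2: CrCl = (140 − 83) × 74.7 / (72 × 4.287) × 0.85 = 4257.9 / 308.66 × 0.85 ≈ 11.7 mL/min
|40.8 − 11.7| = 29.1 mL/min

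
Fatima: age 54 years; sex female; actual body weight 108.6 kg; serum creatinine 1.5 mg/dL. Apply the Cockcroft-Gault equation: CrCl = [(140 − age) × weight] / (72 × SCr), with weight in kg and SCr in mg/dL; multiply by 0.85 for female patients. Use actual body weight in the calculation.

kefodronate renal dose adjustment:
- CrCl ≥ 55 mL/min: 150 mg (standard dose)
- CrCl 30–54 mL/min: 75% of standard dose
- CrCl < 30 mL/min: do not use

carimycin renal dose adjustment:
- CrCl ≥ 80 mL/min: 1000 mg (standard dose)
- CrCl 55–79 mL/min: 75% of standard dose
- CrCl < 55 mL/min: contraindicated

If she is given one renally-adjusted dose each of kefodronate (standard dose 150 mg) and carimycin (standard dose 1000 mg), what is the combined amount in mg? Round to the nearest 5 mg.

900 mg

CrCl = (140 − 54) × 108.6 / (72 × 1.5) × 0.85 = 9339.6 / 108.00 × 0.85 ≈ 73.5 mL/min
CrCl ≈ 74 mL/min.
kefodronate: ≥ 55 mL/min → 100% of 150 mg = 150 mg.
carimycin: 55–79 mL/min → 75% of 1000 mg = 750 mg.
Total = 150 + 750 = 900 mg.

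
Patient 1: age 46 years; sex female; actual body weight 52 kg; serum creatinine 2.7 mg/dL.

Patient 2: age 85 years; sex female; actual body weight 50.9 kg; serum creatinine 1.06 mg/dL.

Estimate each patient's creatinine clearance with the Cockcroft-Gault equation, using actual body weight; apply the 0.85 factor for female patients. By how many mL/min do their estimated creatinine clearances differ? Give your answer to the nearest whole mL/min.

Patient 1: CrCl = (140 − 46) × 52 / (72 × 2.7) × 0.85 = 4888.0 / 194.40 × 0.85 ≈ 21.4 mL/min
Patient 2: CrCl = (140 − 85) × 50.9 / (72 × 1.06) × 0.85 = 2799.5 / 76.32 × 0.85 ≈ 31.2 mL/min
|21.4 − 31.2| = 9.8 mL/min

10 mL/min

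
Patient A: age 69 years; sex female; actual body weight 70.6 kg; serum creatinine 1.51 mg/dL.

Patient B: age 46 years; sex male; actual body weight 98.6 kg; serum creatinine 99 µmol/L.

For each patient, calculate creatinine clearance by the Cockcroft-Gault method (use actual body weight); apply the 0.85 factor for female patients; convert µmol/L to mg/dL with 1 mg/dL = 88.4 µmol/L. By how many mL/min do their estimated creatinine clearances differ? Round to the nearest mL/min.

Patient A: CrCl = (140 − 69) × 70.6 / (72 × 1.51) × 0.85 = 5012.6 / 108.72 × 0.85 ≈ 39.2 mL/min
Patient B: SCr = 99 / 88.4 = 1.12 mg/dL
Patient B: CrCl = (140 − 46) × 98.6 / (72 × 1.12) = 9268.4 / 80.64 ≈ 114.9 mL/min
|39.2 − 114.9| = 75.7 mL/min

76 mL/min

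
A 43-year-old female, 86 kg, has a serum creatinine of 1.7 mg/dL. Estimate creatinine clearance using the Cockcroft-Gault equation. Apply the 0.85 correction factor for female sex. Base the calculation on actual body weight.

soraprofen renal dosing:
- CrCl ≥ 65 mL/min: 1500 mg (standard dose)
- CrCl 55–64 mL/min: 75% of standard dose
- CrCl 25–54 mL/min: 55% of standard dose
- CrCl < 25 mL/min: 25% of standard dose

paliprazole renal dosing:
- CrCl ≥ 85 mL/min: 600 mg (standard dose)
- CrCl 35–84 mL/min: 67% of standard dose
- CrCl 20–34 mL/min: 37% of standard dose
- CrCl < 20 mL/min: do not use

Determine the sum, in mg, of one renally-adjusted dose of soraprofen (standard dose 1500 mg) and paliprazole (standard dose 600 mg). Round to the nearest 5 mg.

1525 mg

CrCl = (140 − 43) × 86 / (72 × 1.7) × 0.85 = 8342.0 / 122.40 × 0.85 ≈ 57.9 mL/min
CrCl ≈ 58 mL/min.
soraprofen: 55–64 mL/min → 75% of 1500 mg = 1125 mg.
paliprazole: 35–84 mL/min → 67% of 600 mg = 402 mg.
Total = 1125 + 402 = 1527 mg.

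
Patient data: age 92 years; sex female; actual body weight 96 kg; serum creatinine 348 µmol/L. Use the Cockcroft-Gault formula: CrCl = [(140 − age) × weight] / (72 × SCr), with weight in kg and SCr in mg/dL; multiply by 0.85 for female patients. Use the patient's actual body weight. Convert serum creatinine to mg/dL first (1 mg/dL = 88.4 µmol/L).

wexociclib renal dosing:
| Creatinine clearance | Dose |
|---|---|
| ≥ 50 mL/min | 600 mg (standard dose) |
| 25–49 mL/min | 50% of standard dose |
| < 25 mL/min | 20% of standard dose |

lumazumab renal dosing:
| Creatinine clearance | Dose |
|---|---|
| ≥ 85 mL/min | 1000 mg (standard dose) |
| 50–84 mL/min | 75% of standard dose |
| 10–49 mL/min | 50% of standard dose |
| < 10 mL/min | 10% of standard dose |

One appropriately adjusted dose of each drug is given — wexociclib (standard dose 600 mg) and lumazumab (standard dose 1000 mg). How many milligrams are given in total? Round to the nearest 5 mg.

620 mg

SCr = 348 / 88.4 = 3.937 mg/dL
CrCl = (140 − 92) × 96 / (72 × 3.937) × 0.85 = 4608.0 / 283.46 × 0.85 ≈ 13.8 mL/min
CrCl ≈ 14 mL/min.
wexociclib: < 25 mL/min → 20% of 600 mg = 120 mg.
lumazumab: 10–49 mL/min → 50% of 1000 mg = 500 mg.
Total = 120 + 500 = 620 mg.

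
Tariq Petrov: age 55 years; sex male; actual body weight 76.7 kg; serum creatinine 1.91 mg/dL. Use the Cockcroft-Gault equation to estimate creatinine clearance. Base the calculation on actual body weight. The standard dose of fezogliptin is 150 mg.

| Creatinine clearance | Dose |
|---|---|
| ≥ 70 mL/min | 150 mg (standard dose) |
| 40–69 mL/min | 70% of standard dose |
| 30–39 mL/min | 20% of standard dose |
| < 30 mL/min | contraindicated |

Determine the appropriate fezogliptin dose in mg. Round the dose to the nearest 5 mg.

CrCl = (140 − 55) × 76.7 / (72 × 1.91) = 6519.5 / 137.52 ≈ 47.4 mL/min
CrCl ≈ 47 mL/min → bracket 40–69 mL/min.
70% of 150 mg = 105 mg

105 mg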